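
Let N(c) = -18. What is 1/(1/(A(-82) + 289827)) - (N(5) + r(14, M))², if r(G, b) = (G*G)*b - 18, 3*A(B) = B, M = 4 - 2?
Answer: 489191/3 ≈ 1.6306e+5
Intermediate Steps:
M = 2
A(B) = B/3
r(G, b) = -18 + b*G² (r(G, b) = G²*b - 18 = b*G² - 18 = -18 + b*G²)
1/(1/(A(-82) + 289827)) - (N(5) + r(14, M))² = 1/(1/((⅓)*(-82) + 289827)) - (-18 + (-18 + 2*14²))² = 1/(1/(-82/3 + 289827)) - (-18 + (-18 + 2*196))² = 1/(1/(869399/3)) - (-18 + (-18 + 392))² = 1/(3/869399) - (-18 + 374)² = 869399/3 - 1*356² = 869399/3 - 1*126736 = 869399/3 - 126736 = 489191/3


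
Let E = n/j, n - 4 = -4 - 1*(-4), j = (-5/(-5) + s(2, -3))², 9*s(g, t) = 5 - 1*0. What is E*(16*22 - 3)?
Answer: 28269/49 ≈ 576.92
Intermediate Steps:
s(g, t) = 5/9 (s(g, t) = (5 - 1*0)/9 = (5 + 0)/9 = (⅑)*5 = 5/9)
j = 196/81 (j = (-5/(-5) + 5/9)² = (-5*(-⅕) + 5/9)² = (1 + 5/9)² = (14/9)² = 196/81 ≈ 2.4198)
n = 4 (n = 4 + (-4 - 1*(-4)) = 4 + (-4 + 4) = 4 + 0 = 4)
E = 81/49 (E = 4/(196/81) = 4*(81/196) = 81/49 ≈ 1.6531)
E*(16*22 - 3) = 81*(16*22 - 3)/49 = 81*(352 - 3)/49 = (81/49)*349 = 28269/49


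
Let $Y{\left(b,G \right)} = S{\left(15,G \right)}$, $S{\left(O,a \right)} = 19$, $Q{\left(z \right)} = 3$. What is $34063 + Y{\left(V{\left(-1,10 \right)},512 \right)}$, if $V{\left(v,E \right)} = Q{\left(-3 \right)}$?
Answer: $34082$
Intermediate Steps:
$V{\left(v,E \right)} = 3$
$Y{\left(b,G \right)} = 19$
$34063 + Y{\left(V{\left(-1,10 \right)},512 \right)} = 34063 + 19 = 34082$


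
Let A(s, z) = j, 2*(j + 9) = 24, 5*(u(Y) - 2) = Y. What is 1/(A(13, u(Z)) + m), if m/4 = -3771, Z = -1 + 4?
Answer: -1/15081 ≈ -6.6309e-5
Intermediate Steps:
Z = 3
u(Y) = 2 + Y/5
m = -15084 (m = 4*(-3771) = -15084)
j = 3 (j = -9 + (½)*24 = -9 + 12 = 3)
A(s, z) = 3
1/(A(13, u(Z)) + m) = 1/(3 - 15084) = 1/(-15081) = -1/15081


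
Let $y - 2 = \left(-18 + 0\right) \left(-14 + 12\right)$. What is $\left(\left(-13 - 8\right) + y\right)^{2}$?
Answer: $289$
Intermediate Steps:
$y = 38$ ($y = 2 + \left(-18 + 0\right) \left(-14 + 12\right) = 2 - -36 = 2 + 36 = 38$)
$\left(\left(-13 - 8\right) + y\right)^{2} = \left(\left(-13 - 8\right) + 38\right)^{2} = \left(-21 + 38\right)^{2} = 17^{2} = 289$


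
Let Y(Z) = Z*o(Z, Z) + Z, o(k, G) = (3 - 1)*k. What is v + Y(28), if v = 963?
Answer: 2559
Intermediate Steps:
o(k, G) = 2*k
Y(Z) = Z + 2*Z**2 (Y(Z) = Z*(2*Z) + Z = 2*Z**2 + Z = Z + 2*Z**2)
v + Y(28) = 963 + 28*(1 + 2*28) = 963 + 28*(1 + 56) = 963 + 28*57 = 963 + 1596 = 2559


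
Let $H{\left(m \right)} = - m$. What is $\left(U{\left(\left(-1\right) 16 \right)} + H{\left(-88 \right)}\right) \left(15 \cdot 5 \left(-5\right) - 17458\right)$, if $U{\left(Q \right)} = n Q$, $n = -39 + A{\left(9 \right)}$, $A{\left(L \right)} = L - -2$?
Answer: $-9558488$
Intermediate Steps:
$A{\left(L \right)} = 2 + L$ ($A{\left(L \right)} = L + 2 = 2 + L$)
$n = -28$ ($n = -39 + \left(2 + 9\right) = -39 + 11 = -28$)
$U{\left(Q \right)} = - 28 Q$
$\left(U{\left(\left(-1\right) 16 \right)} + H{\left(-88 \right)}\right) \left(15 \cdot 5 \left(-5\right) - 17458\right) = \left(- 28 \left(\left(-1\right) 16\right) - -88\right) \left(15 \cdot 5 \left(-5\right) - 17458\right) = \left(\left(-28\right) \left(-16\right) + 88\right) \left(75 \left(-5\right) - 17458\right) = \left(448 + 88\right) \left(-375 - 17458\right) = 536 \left(-17833\right) = -9558488$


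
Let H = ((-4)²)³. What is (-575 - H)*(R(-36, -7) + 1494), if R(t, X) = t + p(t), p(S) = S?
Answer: -6642162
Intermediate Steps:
R(t, X) = 2*t (R(t, X) = t + t = 2*t)
H = 4096 (H = 16³ = 4096)
(-575 - H)*(R(-36, -7) + 1494) = (-575 - 1*4096)*(2*(-36) + 1494) = (-575 - 4096)*(-72 + 1494) = -4671*1422 = -6642162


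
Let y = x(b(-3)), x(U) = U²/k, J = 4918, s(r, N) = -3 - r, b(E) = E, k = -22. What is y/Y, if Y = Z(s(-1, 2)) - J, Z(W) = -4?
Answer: 9/108284 ≈ 8.3115e-5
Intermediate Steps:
x(U) = -U²/22 (x(U) = U²/(-22) = U²*(-1/22) = -U²/22)
y = -9/22 (y = -1/22*(-3)² = -1/22*9 = -9/22 ≈ -0.40909)
Y = -4922 (Y = -4 - 1*4918 = -4 - 4918 = -4922)
y/Y = -9/22/(-4922) = -9/22*(-1/4922) = 9/108284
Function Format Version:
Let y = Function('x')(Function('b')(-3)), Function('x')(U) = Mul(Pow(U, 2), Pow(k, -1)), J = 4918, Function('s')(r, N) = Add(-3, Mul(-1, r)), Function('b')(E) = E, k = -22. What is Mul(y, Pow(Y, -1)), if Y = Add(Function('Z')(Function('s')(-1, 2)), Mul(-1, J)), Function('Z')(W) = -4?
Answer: Rational(9, 108284) ≈ 8.3115e-5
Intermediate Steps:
Function('x')(U) = Mul(Rational(-1, 22), Pow(U, 2)) (Function('x')(U) = Mul(Pow(U, 2), Pow(-22, -1)) = Mul(Pow(U, 2), Rational(-1, 22)) = Mul(Rational(-1, 22), Pow(U, 2)))
y = Rational(-9, 22) (y = Mul(Rational(-1, 22), Pow(-3, 2)) = Mul(Rational(-1, 22), 9) = Rational(-9, 22) ≈ -0.40909)
Y = -4922 (Y = Add(-4, Mul(-1, 4918)) = Add(-4, -4918) = -4922)
Mul(y, Pow(Y, -1)) = Mul(Rational(-9, 22), Pow(-4922, -1)) = Mul(Rational(-9, 22), Rational(-1, 4922)) = Rational(9, 108284)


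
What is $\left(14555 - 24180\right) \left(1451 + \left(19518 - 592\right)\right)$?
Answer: $-196128625$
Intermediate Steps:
$\left(14555 - 24180\right) \left(1451 + \left(19518 - 592\right)\right) = - 9625 \left(1451 + \left(19518 - 592\right)\right) = - 9625 \left(1451 + 18926\right) = \left(-9625\right) 20377 = -196128625$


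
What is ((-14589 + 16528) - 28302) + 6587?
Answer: -19776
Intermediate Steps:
((-14589 + 16528) - 28302) + 6587 = (1939 - 28302) + 6587 = -26363 + 6587 = -19776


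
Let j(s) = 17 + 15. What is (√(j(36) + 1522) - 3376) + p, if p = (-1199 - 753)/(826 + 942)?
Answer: -746340/221 + √1554 ≈ -3337.7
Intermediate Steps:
j(s) = 32
p = -244/221 (p = -1952/1768 = -1952*1/1768 = -244/221 ≈ -1.1041)
(√(j(36) + 1522) - 3376) + p = (√(32 + 1522) - 3376) - 244/221 = (√1554 - 3376) - 244/221 = (-3376 + √1554) - 244/221 = -746340/221 + √1554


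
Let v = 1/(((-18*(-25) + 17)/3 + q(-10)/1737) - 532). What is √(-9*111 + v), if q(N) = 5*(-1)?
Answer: 3*I*√741132426086/81712 ≈ 31.607*I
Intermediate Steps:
q(N) = -5
v = -1737/653696 (v = 1/(((-18*(-25) + 17)/3 - 5/1737) - 532) = 1/(((450 + 17)*(⅓) - 5*1/1737) - 532) = 1/((467*(⅓) - 5/1737) - 532) = 1/((467/3 - 5/1737) - 532) = 1/(270388/1737 - 532) = 1/(-653696/1737) = -1737/653696 ≈ -0.0026572)
√(-9*111 + v) = √(-9*111 - 1737/653696) = √(-999 - 1737/653696) = √(-653044041/653696) = 3*I*√741132426086/81712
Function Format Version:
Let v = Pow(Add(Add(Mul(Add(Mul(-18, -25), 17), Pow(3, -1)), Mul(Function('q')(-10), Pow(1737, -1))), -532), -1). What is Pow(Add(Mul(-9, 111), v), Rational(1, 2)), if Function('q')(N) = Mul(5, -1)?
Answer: Mul(Rational(3, 81712), I, Pow(741132426086, Rational(1, 2))) ≈ Mul(31.607, I)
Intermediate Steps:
Function('q')(N) = -5
v = Rational(-1737, 653696) (v = Pow(Add(Add(Mul(Add(Mul(-18, -25), 17), Pow(3, -1)), Mul(-5, Pow(1737, -1))), -532), -1) = Pow(Add(Add(Mul(Add(450, 17), Rational(1, 3)), Mul(-5, Rational(1, 1737))), -532), -1) = Pow(Add(Add(Mul(467, Rational(1, 3)), Rational(-5, 1737)), -532), -1) = Pow(Add(Add(Rational(467, 3), Rational(-5, 1737)), -532), -1) = Pow(Add(Rational(270388, 1737), -532), -1) = Pow(Rational(-653696, 1737), -1) = Rational(-1737, 653696) ≈ -0.0026572)
Pow(Add(Mul(-9, 111), v), Rational(1, 2)) = Pow(Add(Mul(-9, 111), Rational(-1737, 653696)), Rational(1, 2)) = Pow(Add(-999, Rational(-1737, 653696)), Rational(1, 2)) = Pow(Rational(-653044041, 653696), Rational(1, 2)) = Mul(Rational(3, 81712), I, Pow(741132426086, Rational(1, 2)))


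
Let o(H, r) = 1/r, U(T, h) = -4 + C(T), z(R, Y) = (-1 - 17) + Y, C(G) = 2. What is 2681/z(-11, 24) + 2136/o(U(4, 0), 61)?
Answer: 784457/6 ≈ 1.3074e+5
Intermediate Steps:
z(R, Y) = -18 + Y
U(T, h) = -2 (U(T, h) = -4 + 2 = -2)
2681/z(-11, 24) + 2136/o(U(4, 0), 61) = 2681/(-18 + 24) + 2136/(1/61) = 2681/6 + 2136/(1/61) = 2681*(⅙) + 2136*61 = 2681/6 + 130296 = 784457/6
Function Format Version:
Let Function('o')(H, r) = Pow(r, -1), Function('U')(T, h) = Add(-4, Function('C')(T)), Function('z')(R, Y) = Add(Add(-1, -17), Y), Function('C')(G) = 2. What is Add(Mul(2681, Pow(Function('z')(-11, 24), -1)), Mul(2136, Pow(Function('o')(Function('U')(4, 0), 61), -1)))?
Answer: Rational(784457, 6) ≈ 1.3074e+5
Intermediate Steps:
Function('z')(R, Y) = Add(-18, Y)
Function('U')(T, h) = -2 (Function('U')(T, h) = Add(-4, 2) = -2)
Add(Mul(2681, Pow(Function('z')(-11, 24), -1)), Mul(2136, Pow(Function('o')(Function('U')(4, 0), 61), -1))) = Add(Mul(2681, Pow(Add(-18, 24), -1)), Mul(2136, Pow(Pow(61, -1), -1))) = Add(Mul(2681, Pow(6, -1)), Mul(2136, Pow(Rational(1, 61), -1))) = Add(Mul(2681, Rational(1, 6)), Mul(2136, 61)) = Add(Rational(2681, 6), 130296) = Rational(784457, 6)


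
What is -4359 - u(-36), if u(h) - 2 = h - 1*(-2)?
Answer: -4327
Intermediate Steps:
u(h) = 4 + h (u(h) = 2 + (h - 1*(-2)) = 2 + (h + 2) = 2 + (2 + h) = 4 + h)
-4359 - u(-36) = -4359 - (4 - 36) = -4359 - 1*(-32) = -4359 + 32 = -4327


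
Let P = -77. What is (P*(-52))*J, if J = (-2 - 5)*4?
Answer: -112112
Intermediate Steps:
J = -28 (J = -7*4 = -28)
(P*(-52))*J = -77*(-52)*(-28) = 4004*(-28) = -112112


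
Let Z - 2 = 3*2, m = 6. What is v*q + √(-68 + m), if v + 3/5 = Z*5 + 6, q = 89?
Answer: 20203/5 + I*√62 ≈ 4040.6 + 7.874*I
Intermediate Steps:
Z = 8 (Z = 2 + 3*2 = 2 + 6 = 8)
v = 227/5 (v = -⅗ + (8*5 + 6) = -⅗ + (40 + 6) = -⅗ + 46 = 227/5 ≈ 45.400)
v*q + √(-68 + m) = (227/5)*89 + √(-68 + 6) = 20203/5 + √(-62) = 20203/5 + I*√62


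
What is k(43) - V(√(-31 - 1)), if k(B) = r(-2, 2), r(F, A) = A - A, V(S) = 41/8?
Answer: -41/8 ≈ -5.1250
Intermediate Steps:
V(S) = 41/8 (V(S) = 41*(⅛) = 41/8)
r(F, A) = 0
k(B) = 0
k(43) - V(√(-31 - 1)) = 0 - 1*41/8 = 0 - 41/8 = -41/8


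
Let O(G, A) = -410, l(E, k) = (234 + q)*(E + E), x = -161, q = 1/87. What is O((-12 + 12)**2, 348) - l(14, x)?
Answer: -605722/87 ≈ -6962.3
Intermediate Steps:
q = 1/87 ≈ 0.011494
l(E, k) = 40718*E/87 (l(E, k) = (234 + 1/87)*(E + E) = 20359*(2*E)/87 = 40718*E/87)
O((-12 + 12)**2, 348) - l(14, x) = -410 - 40718*14/87 = -410 - 1*570052/87 = -410 - 570052/87 = -605722/87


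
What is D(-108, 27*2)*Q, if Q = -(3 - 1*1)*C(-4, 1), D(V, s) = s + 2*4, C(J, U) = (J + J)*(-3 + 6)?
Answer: 2976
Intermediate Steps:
C(J, U) = 6*J (C(J, U) = (2*J)*3 = 6*J)
D(V, s) = 8 + s (D(V, s) = s + 8 = 8 + s)
Q = 48 (Q = -(3 - 1*1)*6*(-4) = -(3 - 1)*(-24) = -2*(-24) = -1*(-48) = 48)
D(-108, 27*2)*Q = (8 + 27*2)*48 = (8 + 54)*48 = 62*48 = 2976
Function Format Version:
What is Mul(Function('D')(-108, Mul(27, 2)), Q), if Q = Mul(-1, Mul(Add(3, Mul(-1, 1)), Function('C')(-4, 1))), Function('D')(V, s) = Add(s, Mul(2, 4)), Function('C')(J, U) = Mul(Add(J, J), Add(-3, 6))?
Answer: 2976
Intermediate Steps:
Function('C')(J, U) = Mul(6, J) (Function('C')(J, U) = Mul(Mul(2, J), 3) = Mul(6, J))
Function('D')(V, s) = Add(8, s) (Function('D')(V, s) = Add(s, 8) = Add(8, s))
Q = 48 (Q = Mul(-1, Mul(Add(3, Mul(-1, 1)), Mul(6, -4))) = Mul(-1, Mul(Add(3, -1), -24)) = Mul(-1, Mul(2, -24)) = Mul(-1, -48) = 48)
Mul(Function('D')(-108, Mul(27, 2)), Q) = Mul(Add(8, Mul(27, 2)), 48) = Mul(Add(8, 54), 48) = Mul(62, 48) = 2976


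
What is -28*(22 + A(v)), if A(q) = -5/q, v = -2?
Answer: -686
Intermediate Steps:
-28*(22 + A(v)) = -28*(22 - 5/(-2)) = -28*(22 - 5*(-½)) = -28*(22 + 5/2) = -28*49/2 = -686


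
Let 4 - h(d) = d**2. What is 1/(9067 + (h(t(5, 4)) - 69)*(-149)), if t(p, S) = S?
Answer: 1/21136 ≈ 4.7313e-5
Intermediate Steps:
h(d) = 4 - d**2
1/(9067 + (h(t(5, 4)) - 69)*(-149)) = 1/(9067 + ((4 - 1*4**2) - 69)*(-149)) = 1/(9067 + ((4 - 1*16) - 69)*(-149)) = 1/(9067 + ((4 - 16) - 69)*(-149)) = 1/(9067 + (-12 - 69)*(-149)) = 1/(9067 - 81*(-149)) = 1/(9067 + 12069) = 1/21136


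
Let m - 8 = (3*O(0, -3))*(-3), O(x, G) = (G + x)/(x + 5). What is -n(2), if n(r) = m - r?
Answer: -57/5 ≈ -11.400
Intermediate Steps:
O(x, G) = (G + x)/(5 + x)
m = 67/5 (m = 8 + (3*((-3 + 0)/(5 + 0)))*(-3) = 8 + (3*(-3/5))*(-3) = 8 - 9/5*(-3) = 8 + 27/5 = 67/5 ≈ 13.400)
n(r) = 67/5 - r
-n(2) = -(67/5 - 1*2) = -(67/5 - 2) = -1*57/5 = -57/5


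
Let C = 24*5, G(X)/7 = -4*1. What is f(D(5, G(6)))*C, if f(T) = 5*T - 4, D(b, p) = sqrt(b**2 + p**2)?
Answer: -480 + 600*sqrt(809) ≈ 16586.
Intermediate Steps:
G(X) = -28 (G(X) = 7*(-4*1) = 7*(-4) = -28)
f(T) = -4 + 5*T
C = 120
f(D(5, G(6)))*C = (-4 + 5*sqrt(5**2 + (-28)**2))*120 = (-4 + 5*sqrt(25 + 784))*120 = (-4 + 5*sqrt(809))*120 = -480 + 600*sqrt(809)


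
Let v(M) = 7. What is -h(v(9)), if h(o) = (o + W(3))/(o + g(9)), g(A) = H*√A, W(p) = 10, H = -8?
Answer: 1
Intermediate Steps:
g(A) = -8*√A
h(o) = (10 + o)/(-24 + o) (h(o) = (o + 10)/(o - 8*√9) = (10 + o)/(o - 8*3) = (10 + o)/(o - 24) = (10 + o)/(-24 + o))
-h(v(9)) = -(10 + 7)/(-24 + 7) = -17/(-17) = -(-1)*17/17 = -1*(-1) = 1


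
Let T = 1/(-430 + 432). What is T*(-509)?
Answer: -509/2 ≈ -254.50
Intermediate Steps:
T = 1/2 ≈ 0.50000
T*(-509) = (1/2)*(-509) = -509/2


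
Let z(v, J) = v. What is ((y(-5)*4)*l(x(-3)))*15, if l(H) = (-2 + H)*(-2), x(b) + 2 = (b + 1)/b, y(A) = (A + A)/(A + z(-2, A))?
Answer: 4000/7 ≈ 571.43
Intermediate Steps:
y(A) = 2*A/(-2 + A) (y(A) = (A + A)/(A - 2) = (2*A)/(-2 + A) = 2*A/(-2 + A))
x(b) = -2 + (1 + b)/b (x(b) = -2 + (b + 1)/b = -2 + (1 + b)/b)
l(H) = 4 - 2*H
((y(-5)*4)*l(x(-3)))*15 = (((2*(-5)/(-2 - 5))*4)*(4 - 2*(1 - 1*(-3))/(-3)))*15 = (((2*(-5)/(-7))*4)*(4 - (-2)*(1 + 3)/3))*15 = (((2*(-5)*(-⅐))*4)*(4 - (-2)*4/3))*15 = (((10/7)*4)*(4 - 2*(-4/3)))*15 = (40*(4 + 8/3)/7)*15 = ((40/7)*(20/3))*15 = (800/21)*15 = 4000/7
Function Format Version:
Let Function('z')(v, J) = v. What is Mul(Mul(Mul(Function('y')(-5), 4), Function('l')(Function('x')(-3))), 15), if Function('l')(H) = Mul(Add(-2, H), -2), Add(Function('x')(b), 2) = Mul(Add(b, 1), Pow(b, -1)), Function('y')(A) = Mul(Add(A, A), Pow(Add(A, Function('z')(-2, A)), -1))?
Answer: Rational(4000, 7) ≈ 571.43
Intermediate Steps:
Function('y')(A) = Mul(2, A, Pow(Add(-2, A), -1)) (Function('y')(A) = Mul(Add(A, A), Pow(Add(A, -2), -1)) = Mul(Mul(2, A), Pow(Add(-2, A), -1)) = Mul(2, A, Pow(Add(-2, A), -1)))
Function('x')(b) = Add(-2, Mul(Pow(b, -1), Add(1, b))) (Function('x')(b) = Add(-2, Mul(Add(b, 1), Pow(b, -1))) = Add(-2, Mul(Add(1, b), Pow(b, -1))) = Add(-2, Mul(Pow(b, -1), Add(1, b))))
Function('l')(H) = Add(4, Mul(-2, H))
Mul(Mul(Mul(Function('y')(-5), 4), Function('l')(Function('x')(-3))), 15) = Mul(Mul(Mul(Mul(2, -5, Pow(Add(-2, -5), -1)), 4), Add(4, Mul(-2, Mul(Pow(-3, -1), Add(1, Mul(-1, -3)))))), 15) = Mul(Mul(Mul(Mul(2, -5, Pow(-7, -1)), 4), Add(4, Mul(-2, Mul(Rational(-1, 3), Add(1, 3))))), 15) = Mul(Mul(Mul(Mul(2, -5, Rational(-1, 7)), 4), Add(4, Mul(-2, Mul(Rational(-1, 3), 4)))), 15) = Mul(Mul(Mul(Rational(10, 7), 4), Add(4, Mul(-2, Rational(-4, 3)))), 15) = Mul(Mul(Rational(40, 7), Add(4, Rational(8, 3))), 15) = Mul(Mul(Rational(40, 7), Rational(20, 3)), 15) = Mul(Rational(800, 21), 15) = Rational(4000, 7)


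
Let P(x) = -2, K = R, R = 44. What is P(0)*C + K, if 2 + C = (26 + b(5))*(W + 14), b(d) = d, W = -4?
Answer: -572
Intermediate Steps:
K = 44
C = 308 (C = -2 + (26 + 5)*(-4 + 14) = -2 + 31*10 = -2 + 310 = 308)
P(0)*C + K = -2*308 + 44 = -616 + 44 = -572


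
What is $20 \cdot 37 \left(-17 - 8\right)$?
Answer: $-18500$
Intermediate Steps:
$20 \cdot 37 \left(-17 - 8\right) = 740 \left(-25\right) = -18500$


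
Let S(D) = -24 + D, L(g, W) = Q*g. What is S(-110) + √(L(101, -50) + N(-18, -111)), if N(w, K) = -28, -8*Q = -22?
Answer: -134 + 3*√111/2 ≈ -118.20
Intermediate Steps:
Q = 11/4 (Q = -⅛*(-22) = 11/4 ≈ 2.7500)
L(g, W) = 11*g/4
S(-110) + √(L(101, -50) + N(-18, -111)) = (-24 - 110) + √((11/4)*101 - 28) = -134 + √(1111/4 - 28) = -134 + √(999/4) = -134 + 3*√111/2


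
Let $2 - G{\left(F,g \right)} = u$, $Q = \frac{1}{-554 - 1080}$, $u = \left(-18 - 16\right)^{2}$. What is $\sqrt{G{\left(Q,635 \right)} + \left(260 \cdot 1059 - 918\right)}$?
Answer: $2 \sqrt{68317} \approx 522.75$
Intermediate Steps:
$u = 1156$ ($u = \left(-18 - 16\right)^{2} = \left(-34\right)^{2} = 1156$)
$Q = - \frac{1}{1634}$ ($Q = \frac{1}{-1634} = - \frac{1}{1634} \approx -0.000612$)
$G{\left(F,g \right)} = -1154$ ($G{\left(F,g \right)} = 2 - 1156 = -1154$)
$\sqrt{G{\left(Q,635 \right)} + \left(260 \cdot 1059 - 918\right)} = \sqrt{-1154 + \left(260 \cdot 1059 - 918\right)} = \sqrt{-1154 + \left(275340 - 918\right)} = \sqrt{-1154 + 274422} = \sqrt{273268} = 2 \sqrt{68317}$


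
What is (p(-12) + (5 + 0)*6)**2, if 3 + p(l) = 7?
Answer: 1156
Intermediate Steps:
p(l) = 4 (p(l) = -3 + 7 = 4)
(p(-12) + (5 + 0)*6)**2 = (4 + (5 + 0)*6)**2 = (4 + 5*6)**2 = (4 + 30)**2 = 34**2 = 1156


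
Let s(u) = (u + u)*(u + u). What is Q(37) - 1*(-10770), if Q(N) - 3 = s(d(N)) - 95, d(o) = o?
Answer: 16154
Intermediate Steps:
s(u) = 4*u**2 (s(u) = (2*u)*(2*u) = 4*u**2)
Q(N) = -92 + 4*N**2 (Q(N) = 3 + (4*N**2 - 95) = 3 + (-95 + 4*N**2) = -92 + 4*N**2)
Q(37) - 1*(-10770) = (-92 + 4*37**2) - 1*(-10770) = (-92 + 4*1369) + 10770 = (-92 + 5476) + 10770 = 5384 + 10770 = 16154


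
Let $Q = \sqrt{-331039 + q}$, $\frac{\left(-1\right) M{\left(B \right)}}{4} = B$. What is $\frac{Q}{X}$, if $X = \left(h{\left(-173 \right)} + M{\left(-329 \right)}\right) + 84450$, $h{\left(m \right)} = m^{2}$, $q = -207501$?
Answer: $\frac{2 i \sqrt{134635}}{115695} \approx 0.006343 i$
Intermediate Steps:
$M{\left(B \right)} = - 4 B$
$X = 115695$ ($X = \left(\left(-173\right)^{2} - -1316\right) + 84450 = \left(29929 + 1316\right) + 84450 = 31245 + 84450 = 115695$)
$Q = 2 i \sqrt{134635}$ ($Q = \sqrt{-331039 - 207501} = \sqrt{-538540} = 2 i \sqrt{134635} \approx 733.85 i$)
$\frac{Q}{X} = \frac{2 i \sqrt{134635}}{115695}$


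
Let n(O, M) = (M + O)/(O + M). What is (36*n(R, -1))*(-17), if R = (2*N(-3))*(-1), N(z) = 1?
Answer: -612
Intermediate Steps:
R = -2 (R = (2*1)*(-1) = 2*(-1) = -2)
n(O, M) = 1 (n(O, M) = (M + O)/(M + O) = 1)
(36*n(R, -1))*(-17) = (36*1)*(-17) = 36*(-17) = -612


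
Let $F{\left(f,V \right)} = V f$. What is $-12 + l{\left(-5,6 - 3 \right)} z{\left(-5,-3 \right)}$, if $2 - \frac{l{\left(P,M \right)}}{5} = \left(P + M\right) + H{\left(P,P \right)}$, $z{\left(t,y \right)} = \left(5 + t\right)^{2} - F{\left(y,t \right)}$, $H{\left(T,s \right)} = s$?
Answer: $-687$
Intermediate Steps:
$z{\left(t,y \right)} = \left(5 + t\right)^{2} - t y$
$l{\left(P,M \right)} = 10 - 10 P - 5 M$ ($l{\left(P,M \right)} = 10 - 5 \left(\left(P + M\right) + P\right) = 10 - 5 \left(\left(M + P\right) + P\right) = 10 - 5 \left(M + 2 P\right) = 10 - \left(5 M + 10 P\right) = 10 - 10 P - 5 M$)
$-12 + l{\left(-5,6 - 3 \right)} z{\left(-5,-3 \right)} = -12 + \left(10 - -50 - 5 \left(6 - 3\right)\right) \left(\left(5 - 5\right)^{2} - \left(-5\right) \left(-3\right)\right) = -12 + \left(10 + 50 - 5 \left(6 - 3\right)\right) \left(0^{2} - 15\right) = -12 + \left(10 + 50 - 15\right) \left(0 - 15\right) = -12 + \left(10 + 50 - 15\right) \left(-15\right) = -12 + 45 \left(-15\right) = -12 - 675 = -687$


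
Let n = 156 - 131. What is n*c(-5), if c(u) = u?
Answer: -125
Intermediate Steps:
n = 25
n*c(-5) = 25*(-5) = -125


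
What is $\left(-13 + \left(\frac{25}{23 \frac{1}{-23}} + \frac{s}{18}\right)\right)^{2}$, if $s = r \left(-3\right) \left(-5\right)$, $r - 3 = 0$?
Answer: $\frac{5041}{4} \approx 1260.3$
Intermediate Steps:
$r = 3$ ($r = 3 + 0 = 3$)
$s = 45$ ($s = 3 \left(-3\right) \left(-5\right) = \left(-9\right) \left(-5\right) = 45$)
$\left(-13 + \left(\frac{25}{23 \frac{1}{-23}} + \frac{s}{18}\right)\right)^{2} = \left(-13 + \left(\frac{25}{23 \frac{1}{-23}} + \frac{45}{18}\right)\right)^{2} = \left(-13 + \left(\frac{25}{23 \left(- \frac{1}{23}\right)} + 45 \cdot \frac{1}{18}\right)\right)^{2} = \left(-13 + \left(\frac{25}{-1} + \frac{5}{2}\right)\right)^{2} = \left(-13 + \left(25 \left(-1\right) + \frac{5}{2}\right)\right)^{2} = \left(-13 + \left(-25 + \frac{5}{2}\right)\right)^{2} = \left(-13 - \frac{45}{2}\right)^{2} = \left(- \frac{71}{2}\right)^{2} = \frac{5041}{4}$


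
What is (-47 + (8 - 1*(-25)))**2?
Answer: 196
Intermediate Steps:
(-47 + (8 - 1*(-25)))**2 = (-47 + (8 + 25))**2 = (-47 + 33)**2 = (-14)**2 = 196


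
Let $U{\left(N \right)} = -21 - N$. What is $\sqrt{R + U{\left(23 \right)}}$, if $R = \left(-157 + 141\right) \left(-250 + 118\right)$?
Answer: $2 \sqrt{517} \approx 45.475$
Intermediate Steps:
$R = 2112$ ($R = \left(-16\right) \left(-132\right) = 2112$)
$\sqrt{R + U{\left(23 \right)}} = \sqrt{2112 - 44} = \sqrt{2068} = 2 \sqrt{517}$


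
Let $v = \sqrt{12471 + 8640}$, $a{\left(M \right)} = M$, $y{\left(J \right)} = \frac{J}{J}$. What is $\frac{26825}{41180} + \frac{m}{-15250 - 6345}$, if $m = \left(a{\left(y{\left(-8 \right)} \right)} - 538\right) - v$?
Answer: $\frac{4147583}{6132980} + \frac{\sqrt{21111}}{21595} \approx 0.683$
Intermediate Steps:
$y{\left(J \right)} = 1$
$v = \sqrt{21111} \approx 145.3$
$m = -537 - \sqrt{21111}$ ($m = \left(1 - 538\right) - \sqrt{21111} = -537 - \sqrt{21111} \approx -682.3$)
$\frac{26825}{41180} + \frac{m}{-15250 - 6345} = \frac{26825}{41180} + \frac{-537 - \sqrt{21111}}{-15250 - 6345} = 26825 \cdot \frac{1}{41180} + \frac{-537 - \sqrt{21111}}{-21595} = \frac{185}{284} + \left(-537 - \sqrt{21111}\right) \left(- \frac{1}{21595}\right) = \frac{185}{284} + \left(\frac{537}{21595} + \frac{\sqrt{21111}}{21595}\right) = \frac{4147583}{6132980} + \frac{\sqrt{21111}}{21595}$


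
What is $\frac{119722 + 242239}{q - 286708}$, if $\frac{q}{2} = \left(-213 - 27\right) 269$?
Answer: $- \frac{361961}{415828} \approx -0.87046$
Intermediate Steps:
$q = -129120$ ($q = 2 \left(-213 - 27\right) 269 = 2 \left(\left(-240\right) 269\right) = 2 \left(-64560\right) = -129120$)
$\frac{119722 + 242239}{q - 286708} = \frac{119722 + 242239}{-129120 - 286708} = \frac{361961}{-415828} = 361961 \left(- \frac{1}{415828}\right) = - \frac{361961}{415828}$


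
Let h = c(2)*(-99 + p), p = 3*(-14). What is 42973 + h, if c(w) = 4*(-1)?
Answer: 43537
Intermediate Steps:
c(w) = -4
p = -42
h = 564 (h = -4*(-99 - 42) = -4*(-141) = 564)
42973 + h = 42973 + 564 = 43537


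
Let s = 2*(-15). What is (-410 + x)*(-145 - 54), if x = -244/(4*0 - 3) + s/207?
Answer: 4514912/69 ≈ 65434.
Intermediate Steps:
s = -30
x = 5602/69 (x = -244/(4*0 - 3) - 30/207 = -244/(0 - 3) - 30*1/207 = -244/(-3) - 10/69 = -244*(-1/3) - 10/69 = 244/3 - 10/69 = 5602/69 ≈ 81.188)
(-410 + x)*(-145 - 54) = (-410 + 5602/69)*(-145 - 54) = -22688/69*(-199) = 4514912/69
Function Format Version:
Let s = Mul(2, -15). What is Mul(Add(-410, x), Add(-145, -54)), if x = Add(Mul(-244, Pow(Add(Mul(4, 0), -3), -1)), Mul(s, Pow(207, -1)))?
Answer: Rational(4514912, 69) ≈ 65434.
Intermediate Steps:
s = -30
x = Rational(5602, 69) (x = Add(Mul(-244, Pow(Add(Mul(4, 0), -3), -1)), Mul(-30, Pow(207, -1))) = Add(Mul(-244, Pow(Add(0, -3), -1)), Mul(-30, Rational(1, 207))) = Add(Mul(-244, Pow(-3, -1)), Rational(-10, 69)) = Add(Mul(-244, Rational(-1, 3)), Rational(-10, 69)) = Add(Rational(244, 3), Rational(-10, 69)) = Rational(5602, 69) ≈ 81.188)
Mul(Add(-410, x), Add(-145, -54)) = Mul(Add(-410, Rational(5602, 69)), Add(-145, -54)) = Mul(Rational(-22688, 69), -199) = Rational(4514912, 69)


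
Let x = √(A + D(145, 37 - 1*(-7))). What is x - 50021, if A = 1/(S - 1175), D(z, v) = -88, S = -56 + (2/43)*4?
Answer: -50021 + I*√9859806831/10585 ≈ -50021.0 + 9.3809*I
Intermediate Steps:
S = -2400/43 (S = -56 + (2*(1/43))*4 = -56 + (2/43)*4 = -56 + 8/43 = -2400/43 ≈ -55.814)
A = -43/52925 (A = 1/(-2400/43 - 1175) = 1/(-52925/43) = -43/52925 ≈ -0.00081247)
x = I*√9859806831/10585 (x = √(-43/52925 - 88) = √(-4657443/52925) = I*√9859806831/10585 ≈ 9.3809*I)
x - 50021 = I*√9859806831/10585 - 50021 = -50021 + I*√9859806831/10585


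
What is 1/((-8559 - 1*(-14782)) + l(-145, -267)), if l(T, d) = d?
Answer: 1/5956 ≈ 0.00016790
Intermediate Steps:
1/((-8559 - 1*(-14782)) + l(-145, -267)) = 1/((-8559 - 1*(-14782)) - 267) = 1/((-8559 + 14782) - 267) = 1/(6223 - 267) = 1/5956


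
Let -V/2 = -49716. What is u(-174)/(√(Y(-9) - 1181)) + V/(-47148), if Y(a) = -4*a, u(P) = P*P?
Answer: -8286/3929 - 30276*I*√1145/1145 ≈ -2.1089 - 894.74*I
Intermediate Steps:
u(P) = P²
V = 99432 (V = -2*(-49716) = 99432)
u(-174)/(√(Y(-9) - 1181)) + V/(-47148) = (-174)²/(√(-4*(-9) - 1181)) + 99432/(-47148) = 30276/(√(36 - 1181)) + 99432*(-1/47148) = 30276/(√(-1145)) - 8286/3929 = 30276/((I*√1145)) - 8286/3929 = 30276*(-I*√1145/1145) - 8286/3929 = -30276*I*√1145/1145 - 8286/3929 = -8286/3929 - 30276*I*√1145/1145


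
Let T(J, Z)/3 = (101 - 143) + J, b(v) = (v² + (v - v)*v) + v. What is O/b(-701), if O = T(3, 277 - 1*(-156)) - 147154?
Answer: -147271/490700 ≈ -0.30012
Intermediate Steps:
b(v) = v + v² (b(v) = (v² + 0*v) + v = (v² + 0) + v = v² + v = v + v²)
T(J, Z) = -126 + 3*J (T(J, Z) = 3*((101 - 143) + J) = 3*(-42 + J) = -126 + 3*J)
O = -147271 (O = (-126 + 3*3) - 147154 = (-126 + 9) - 147154 = -117 - 147154 = -147271)
O/b(-701) = -147271*(-1/(701*(1 - 701))) = -147271/((-701*(-700))) = -147271/490700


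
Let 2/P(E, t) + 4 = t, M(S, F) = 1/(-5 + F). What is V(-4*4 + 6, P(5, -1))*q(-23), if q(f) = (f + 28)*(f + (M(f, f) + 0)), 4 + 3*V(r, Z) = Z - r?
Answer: -215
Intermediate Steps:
P(E, t) = 2/(-4 + t)
V(r, Z) = -4/3 - r/3 + Z/3 (V(r, Z) = -4/3 + (Z - r)/3 = -4/3 + (-r/3 + Z/3) = -4/3 - r/3 + Z/3)
q(f) = (28 + f)*(f + 1/(-5 + f)) (q(f) = (f + 28)*(f + (1/(-5 + f) + 0)) = (28 + f)*(f + 1/(-5 + f)))
V(-4*4 + 6, P(5, -1))*q(-23) = (-4/3 - (-4*4 + 6)/3 + (2/(-4 - 1))/3)*((28 - 23 - 23*(-5 - 23)*(28 - 23))/(-5 - 23)) = (-4/3 - (-16 + 6)/3 + (2/(-5))/3)*((28 - 23 - 23*(-28)*5)/(-28)) = (-4/3 - ⅓*(-10) + (2*(-⅕))/3)*(-(28 - 23 + 3220)/28) = (-4/3 + 10/3 + (⅓)*(-⅖))*(-1/28*3225) = (-4/3 + 10/3 - 2/15)*(-3225/28) = (28/15)*(-3225/28) = -215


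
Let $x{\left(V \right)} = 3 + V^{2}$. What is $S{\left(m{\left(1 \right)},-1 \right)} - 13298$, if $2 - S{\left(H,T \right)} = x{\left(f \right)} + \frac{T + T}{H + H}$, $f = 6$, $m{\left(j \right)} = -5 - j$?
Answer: $- \frac{80011}{6} \approx -13335.0$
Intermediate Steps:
$S{\left(H,T \right)} = -37 - \frac{T}{H}$ ($S{\left(H,T \right)} = 2 - \left(\left(3 + 6^{2}\right) + \frac{T + T}{H + H}\right) = 2 - \left(\left(3 + 36\right) + \frac{2 T}{2 H}\right) = 2 - \left(39 + 2 T \frac{1}{2 H}\right) = 2 - \left(39 + \frac{T}{H}\right) = -37 - \frac{T}{H}$)
$S{\left(m{\left(1 \right)},-1 \right)} - 13298 = \left(-37 - - \frac{1}{-5 - 1}\right) - 13298 = \left(-37 - - \frac{1}{-6}\right) - 13298 = \left(-37 - \left(-1\right) \left(- \frac{1}{6}\right)\right) - 13298 = \left(-37 - \frac{1}{6}\right) - 13298 = - \frac{223}{6} - 13298 = - \frac{80011}{6}$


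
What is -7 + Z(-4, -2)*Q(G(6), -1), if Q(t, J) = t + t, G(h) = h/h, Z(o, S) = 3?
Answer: -1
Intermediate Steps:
G(h) = 1
Q(t, J) = 2*t
-7 + Z(-4, -2)*Q(G(6), -1) = -7 + 3*(2*1) = -7 + 3*2 = -7 + 6 = -1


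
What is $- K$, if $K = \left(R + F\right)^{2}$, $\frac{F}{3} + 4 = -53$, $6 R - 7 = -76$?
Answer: $- \frac{133225}{4} \approx -33306.0$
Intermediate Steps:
$R = - \frac{23}{2}$ ($R = \frac{7}{6} + \frac{1}{6} \left(-76\right) = \frac{7}{6} - \frac{38}{3} = - \frac{23}{2} \approx -11.5$)
$F = -171$ ($F = -12 + 3 \left(-53\right) = -12 - 159 = -171$)
$K = \frac{133225}{4}$ ($K = \left(- \frac{23}{2} - 171\right)^{2} = \left(- \frac{365}{2}\right)^{2} = \frac{133225}{4} \approx 33306.0$)
$- K = \left(-1\right) \frac{133225}{4} = - \frac{133225}{4}$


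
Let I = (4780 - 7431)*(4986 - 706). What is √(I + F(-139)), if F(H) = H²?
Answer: 9*I*√139839 ≈ 3365.6*I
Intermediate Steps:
I = -11346280 (I = -2651*4280 = -11346280)
√(I + F(-139)) = √(-11346280 + (-139)²) = √(-11346280 + 19321) = √(-11326959) = 9*I*√139839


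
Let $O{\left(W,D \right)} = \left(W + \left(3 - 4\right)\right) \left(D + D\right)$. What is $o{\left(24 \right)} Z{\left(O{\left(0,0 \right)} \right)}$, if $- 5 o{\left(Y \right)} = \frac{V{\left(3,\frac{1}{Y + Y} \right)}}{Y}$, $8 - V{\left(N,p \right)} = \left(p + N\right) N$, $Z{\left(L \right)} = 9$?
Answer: $\frac{51}{640} \approx 0.079687$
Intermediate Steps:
$O{\left(W,D \right)} = 2 D \left(-1 + W\right)$ ($O{\left(W,D \right)} = \left(W - 1\right) 2 D = \left(-1 + W\right) 2 D = 2 D \left(-1 + W\right)$)
$V{\left(N,p \right)} = 8 - N \left(N + p\right)$ ($V{\left(N,p \right)} = 8 - \left(p + N\right) N = 8 - \left(N + p\right) N = 8 - N \left(N + p\right)$)
$o{\left(Y \right)} = - \frac{-1 - \frac{3}{2 Y}}{5 Y}$ ($o{\left(Y \right)} = - \frac{\left(8 - 3^{2} - \frac{3}{Y + Y}\right) \frac{1}{Y}}{5} = - \frac{\left(8 - 9 - \frac{3}{2 Y}\right) \frac{1}{Y}}{5} = - \frac{\left(-1 - \frac{3}{2 Y}\right) \frac{1}{Y}}{5} = - \frac{\frac{1}{Y} \left(-1 - \frac{3}{2 Y}\right)}{5} = - \frac{-1 - \frac{3}{2 Y}}{5 Y}$)
$o{\left(24 \right)} Z{\left(O{\left(0,0 \right)} \right)} = \frac{3 + 2 \cdot 24}{10 \cdot 576} \cdot 9 = \frac{1}{10} \cdot \frac{1}{576} \left(3 + 48\right) 9 = \frac{1}{10} \cdot \frac{1}{576} \cdot 51 \cdot 9 = \frac{17}{1920} \cdot 9 = \frac{51}{640}$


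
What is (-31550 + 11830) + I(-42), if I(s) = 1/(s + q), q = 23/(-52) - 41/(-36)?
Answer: -190594034/9665 ≈ -19720.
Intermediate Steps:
q = 163/234 (q = 23*(-1/52) - 41*(-1/36) = -23/52 + 41/36 = 163/234 ≈ 0.69658)
I(s) = 1/(163/234 + s) (I(s) = 1/(s + 163/234) = 1/(163/234 + s))
(-31550 + 11830) + I(-42) = (-31550 + 11830) + 234/(163 + 234*(-42)) = -19720 + 234/(163 - 9828) = -19720 + 234/(-9665) = -19720 + 234*(-1/9665) = -19720 - 234/9665 = -190594034/9665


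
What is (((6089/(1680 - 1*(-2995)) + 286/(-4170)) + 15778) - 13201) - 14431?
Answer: -23106671242/1949475 ≈ -11853.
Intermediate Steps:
(((6089/(1680 - 1*(-2995)) + 286/(-4170)) + 15778) - 13201) - 14431 = (((6089/(1680 + 2995) + 286*(-1/4170)) + 15778) - 13201) - 14431 = (((6089/4675 - 143/2085) + 15778) - 13201) - 14431 = ((2405408/1949475 + 15778) - 13201) - 14431 = (30761221958/1949475 - 13201) - 14431 = 5026202483/1949475 - 14431 = -23106671242/1949475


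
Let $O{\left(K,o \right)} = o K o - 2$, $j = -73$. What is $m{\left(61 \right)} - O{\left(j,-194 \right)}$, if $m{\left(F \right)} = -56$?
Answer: $2747374$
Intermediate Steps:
$O{\left(K,o \right)} = -2 + K o^{2}$ ($O{\left(K,o \right)} = K o o - 2 = K o^{2} - 2 = -2 + K o^{2}$)
$m{\left(61 \right)} - O{\left(j,-194 \right)} = -56 - \left(-2 - 73 \left(-194\right)^{2}\right) = -56 - \left(-2 - 2747428\right) = -56 - -2747430 = -56 + 2747430 = 2747374$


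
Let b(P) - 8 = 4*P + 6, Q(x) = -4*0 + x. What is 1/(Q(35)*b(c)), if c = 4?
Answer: 1/1050 ≈ 0.00095238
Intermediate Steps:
Q(x) = x (Q(x) = 0 + x = x)
b(P) = 14 + 4*P (b(P) = 8 + (4*P + 6) = 8 + (6 + 4*P) = 14 + 4*P)
1/(Q(35)*b(c)) = 1/(35*(14 + 4*4)) = 1/(35*(14 + 16)) = 1/(35*30) = 1/1050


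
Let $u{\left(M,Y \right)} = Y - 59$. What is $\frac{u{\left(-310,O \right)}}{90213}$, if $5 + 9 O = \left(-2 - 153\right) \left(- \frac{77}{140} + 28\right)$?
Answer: $- \frac{19163}{3247668} \approx -0.0059005$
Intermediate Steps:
$O = - \frac{17039}{36}$ ($O = - \frac{5}{9} + \frac{\left(-2 - 153\right) \left(- \frac{77}{140} + 28\right)}{9} = - \frac{5}{9} + \frac{\left(-155\right) \left(\left(-77\right) \frac{1}{140} + 28\right)}{9} = - \frac{5}{9} + \frac{\left(-155\right) \left(- \frac{11}{20} + 28\right)}{9} = - \frac{5}{9} + \frac{\left(-155\right) \frac{549}{20}}{9} = - \frac{5}{9} + \frac{1}{9} \left(- \frac{17019}{4}\right) = - \frac{5}{9} - \frac{1891}{4} = - \frac{17039}{36} \approx -473.31$)
$u{\left(M,Y \right)} = -59 + Y$
$\frac{u{\left(-310,O \right)}}{90213} = \frac{-59 - \frac{17039}{36}}{90213} = \left(- \frac{19163}{36}\right) \frac{1}{90213} = - \frac{19163}{3247668}$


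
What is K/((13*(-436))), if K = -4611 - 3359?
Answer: 3985/2834 ≈ 1.4061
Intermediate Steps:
K = -7970
K/((13*(-436))) = -7970/(13*(-436)) = -7970/(-5668) = -7970*(-1/5668) = 3985/2834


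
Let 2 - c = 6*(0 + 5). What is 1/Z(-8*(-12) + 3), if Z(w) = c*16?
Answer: -1/448 ≈ -0.0022321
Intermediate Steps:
c = -28 (c = 2 - 6*(0 + 5) = 2 - 6*5 = 2 - 1*30 = 2 - 30 = -28)
Z(w) = -448 (Z(w) = -28*16 = -448)
1/Z(-8*(-12) + 3) = 1/(-448) = -1/448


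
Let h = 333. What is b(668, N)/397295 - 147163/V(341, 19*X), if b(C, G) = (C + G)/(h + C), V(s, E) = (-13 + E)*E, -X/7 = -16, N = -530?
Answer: -334428400627/10228009519728 ≈ -0.032697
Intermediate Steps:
X = 112 (X = -7*(-16) = 112)
V(s, E) = E*(-13 + E)
b(C, G) = (C + G)/(333 + C)
b(668, N)/397295 - 147163/V(341, 19*X) = ((668 - 530)/(333 + 668))/397295 - 147163*1/(2128*(-13 + 19*112)) = (138/1001)*(1/397295) - 147163*1/(2128*(-13 + 2128)) = ((1/1001)*138)*(1/397295) - 147163/(2128*2115) = (138/1001)*(1/397295) - 147163/4500720 = 138/397692295 - 147163*1/4500720 = 138/397692295 - 147163/4500720 = -334428400627/10228009519728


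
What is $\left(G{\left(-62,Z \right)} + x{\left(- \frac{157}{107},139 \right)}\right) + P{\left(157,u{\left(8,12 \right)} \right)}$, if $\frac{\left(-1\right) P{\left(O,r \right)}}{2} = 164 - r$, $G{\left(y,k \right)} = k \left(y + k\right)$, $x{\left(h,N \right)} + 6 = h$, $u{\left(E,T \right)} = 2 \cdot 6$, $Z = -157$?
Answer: $\frac{3645654}{107} \approx 34072.0$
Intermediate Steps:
$u{\left(E,T \right)} = 12$
$x{\left(h,N \right)} = -6 + h$
$G{\left(y,k \right)} = k \left(k + y\right)$
$P{\left(O,r \right)} = -328 + 2 r$ ($P{\left(O,r \right)} = - 2 \left(164 - r\right) = -328 + 2 r$)
$\left(G{\left(-62,Z \right)} + x{\left(- \frac{157}{107},139 \right)}\right) + P{\left(157,u{\left(8,12 \right)} \right)} = \left(- 157 \left(-157 - 62\right) - \left(6 + \frac{157}{107}\right)\right) + \left(-328 + 2 \cdot 12\right) = \left(\left(-157\right) \left(-219\right) - \frac{799}{107}\right) + \left(-328 + 24\right) = \left(34383 - \frac{799}{107}\right) - 304 = \frac{3678182}{107} - 304 = \frac{3645654}{107}$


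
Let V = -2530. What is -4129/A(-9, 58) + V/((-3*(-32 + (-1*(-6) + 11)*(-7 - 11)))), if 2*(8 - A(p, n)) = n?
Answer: 688946/3549 ≈ 194.12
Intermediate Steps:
A(p, n) = 8 - n/2
-4129/A(-9, 58) + V/((-3*(-32 + (-1*(-6) + 11)*(-7 - 11)))) = -4129/(8 - 1/2*58) - 2530*(-1/(3*(-32 + (-1*(-6) + 11)*(-7 - 11)))) = -4129/(8 - 29) - 2530*(-1/(3*(-32 + (6 + 11)*(-18)))) = -4129/(-21) - 2530*(-1/(3*(-32 + 17*(-18)))) = -4129*(-1/21) - 2530*(-1/(3*(-32 - 306))) = 4129/21 - 2530/((-3*(-338))) = 4129/21 - 2530/1014 = 4129/21 - 2530*1/1014 = 4129/21 - 1265/507 = 688946/3549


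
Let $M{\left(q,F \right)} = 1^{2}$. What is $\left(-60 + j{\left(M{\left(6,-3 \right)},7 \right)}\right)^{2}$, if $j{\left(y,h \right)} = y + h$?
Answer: $2704$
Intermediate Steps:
$M{\left(q,F \right)} = 1$
$j{\left(y,h \right)} = h + y$
$\left(-60 + j{\left(M{\left(6,-3 \right)},7 \right)}\right)^{2} = \left(-60 + \left(7 + 1\right)\right)^{2} = \left(-60 + 8\right)^{2} = \left(-52\right)^{2} = 2704$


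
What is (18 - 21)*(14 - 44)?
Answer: 90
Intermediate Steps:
(18 - 21)*(14 - 44) = -3*(-30) = 90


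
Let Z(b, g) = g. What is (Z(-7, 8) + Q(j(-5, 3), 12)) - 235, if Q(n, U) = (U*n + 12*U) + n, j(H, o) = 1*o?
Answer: -44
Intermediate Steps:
j(H, o) = o
Q(n, U) = n + 12*U + U*n (Q(n, U) = (12*U + U*n) + n = n + 12*U + U*n)
(Z(-7, 8) + Q(j(-5, 3), 12)) - 235 = (8 + (3 + 12*12 + 12*3)) - 235 = (8 + (3 + 144 + 36)) - 235 = (8 + 183) - 235 = 191 - 235 = -44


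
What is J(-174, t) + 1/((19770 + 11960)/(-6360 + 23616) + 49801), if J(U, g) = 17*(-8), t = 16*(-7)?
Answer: -58439040820/429698893 ≈ -136.00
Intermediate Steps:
t = -112
J(U, g) = -136
J(-174, t) + 1/((19770 + 11960)/(-6360 + 23616) + 49801) = -136 + 1/((19770 + 11960)/(-6360 + 23616) + 49801) = -136 + 1/(31730/17256 + 49801) = -136 + 1/(31730*(1/17256) + 49801) = -136 + 1/(15865/8628 + 49801) = -136 + 1/(429698893/8628) = -136 + 8628/429698893 = -58439040820/429698893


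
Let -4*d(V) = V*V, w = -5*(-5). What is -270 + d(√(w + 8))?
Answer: -1113/4 ≈ -278.25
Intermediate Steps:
w = 25
d(V) = -V²/4 (d(V) = -V*V/4 = -V²/4)
-270 + d(√(w + 8)) = -270 - (√(25 + 8))²/4 = -270 - (√33)²/4 = -270 - ¼*33 = -270 - 33/4 = -1113/4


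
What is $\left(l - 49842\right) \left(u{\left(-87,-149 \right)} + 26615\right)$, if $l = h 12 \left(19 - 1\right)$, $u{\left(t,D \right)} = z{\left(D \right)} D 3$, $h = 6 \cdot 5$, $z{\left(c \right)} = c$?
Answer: $-4042118916$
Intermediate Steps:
$h = 30$
$u{\left(t,D \right)} = 3 D^{2}$ ($u{\left(t,D \right)} = D D 3 = D^{2} \cdot 3 = 3 D^{2}$)
$l = 6480$ ($l = 30 \cdot 12 \left(19 - 1\right) = 30 \cdot 12 \cdot 18 = 30 \cdot 216 = 6480$)
$\left(l - 49842\right) \left(u{\left(-87,-149 \right)} + 26615\right) = \left(6480 - 49842\right) \left(3 \left(-149\right)^{2} + 26615\right) = - 43362 \left(3 \cdot 22201 + 26615\right) = - 43362 \left(66603 + 26615\right) = \left(-43362\right) 93218 = -4042118916$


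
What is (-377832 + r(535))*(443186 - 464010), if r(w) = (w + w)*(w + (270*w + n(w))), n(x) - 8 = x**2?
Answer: -9600393512672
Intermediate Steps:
n(x) = 8 + x**2
r(w) = 2*w*(8 + w**2 + 271*w) (r(w) = (w + w)*(w + (270*w + (8 + w**2))) = (2*w)*(w + (8 + w**2 + 270*w)) = (2*w)*(8 + w**2 + 271*w) = 2*w*(8 + w**2 + 271*w))
(-377832 + r(535))*(443186 - 464010) = (-377832 + 2*535*(8 + 535**2 + 271*535))*(443186 - 464010) = (-377832 + 2*535*(8 + 286225 + 144985))*(-20824) = (-377832 + 2*535*431218)*(-20824) = (-377832 + 461403260)*(-20824) = 461025428*(-20824) = -9600393512672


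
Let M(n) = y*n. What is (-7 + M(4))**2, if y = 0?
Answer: 49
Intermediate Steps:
M(n) = 0 (M(n) = 0*n = 0)
(-7 + M(4))**2 = (-7 + 0)**2 = (-7)**2 = 49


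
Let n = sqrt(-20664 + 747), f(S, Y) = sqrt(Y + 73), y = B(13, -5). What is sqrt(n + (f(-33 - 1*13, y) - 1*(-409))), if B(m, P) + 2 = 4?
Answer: sqrt(409 + 5*sqrt(3) + 3*I*sqrt(2213)) ≈ 20.719 + 3.4058*I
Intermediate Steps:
B(m, P) = 2 (B(m, P) = -2 + 4 = 2)
y = 2
f(S, Y) = sqrt(73 + Y)
n = 3*I*sqrt(2213) (n = sqrt(-19917) = 3*I*sqrt(2213) ≈ 141.13*I)
sqrt(n + (f(-33 - 1*13, y) - 1*(-409))) = sqrt(3*I*sqrt(2213) + (sqrt(73 + 2) - 1*(-409))) = sqrt(3*I*sqrt(2213) + (sqrt(75) + 409)) = sqrt(3*I*sqrt(2213) + (5*sqrt(3) + 409)) = sqrt(3*I*sqrt(2213) + (409 + 5*sqrt(3))) = sqrt(409 + 5*sqrt(3) + 3*I*sqrt(2213))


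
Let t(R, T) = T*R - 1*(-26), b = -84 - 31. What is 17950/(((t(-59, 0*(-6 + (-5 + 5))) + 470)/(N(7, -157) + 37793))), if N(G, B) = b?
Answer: 169080025/124 ≈ 1.3635e+6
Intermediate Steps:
b = -115
N(G, B) = -115
t(R, T) = 26 + R*T (t(R, T) = R*T + 26 = 26 + R*T)
17950/(((t(-59, 0*(-6 + (-5 + 5))) + 470)/(N(7, -157) + 37793))) = 17950/((((26 - 0*(-6 + (-5 + 5))) + 470)/(-115 + 37793))) = 17950/((((26 - 0*(-6 + 0)) + 470)/37678)) = 17950/((((26 - 0*(-6)) + 470)*(1/37678))) = 17950/((((26 - 59*0) + 470)*(1/37678))) = 17950/((((26 + 0) + 470)*(1/37678))) = 17950/(((26 + 470)*(1/37678))) = 17950/((496*(1/37678))) = 17950/(248/18839) = 17950*(18839/248) = 169080025/124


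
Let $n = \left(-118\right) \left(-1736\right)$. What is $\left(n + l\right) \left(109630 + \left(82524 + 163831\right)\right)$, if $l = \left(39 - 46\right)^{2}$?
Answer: $72940258545$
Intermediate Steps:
$n = 204848$
$l = 49$ ($l = \left(-7\right)^{2} = 49$)
$\left(n + l\right) \left(109630 + \left(82524 + 163831\right)\right) = \left(204848 + 49\right) \left(109630 + \left(82524 + 163831\right)\right) = 204897 \left(109630 + 246355\right) = 204897 \cdot 355985 = 72940258545$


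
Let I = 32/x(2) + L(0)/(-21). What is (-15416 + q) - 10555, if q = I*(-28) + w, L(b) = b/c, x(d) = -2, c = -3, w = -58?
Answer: -25581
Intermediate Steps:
L(b) = -b/3 (L(b) = b/(-3) = b*(-1/3) = -b/3)
I = -16 (I = 32/(-2) - 1/3*0/(-21) = 32*(-1/2) + 0*(-1/21) = -16 + 0 = -16)
q = 390 (q = -16*(-28) - 58 = 448 - 58 = 390)
(-15416 + q) - 10555 = (-15416 + 390) - 10555 = -15026 - 10555 = -25581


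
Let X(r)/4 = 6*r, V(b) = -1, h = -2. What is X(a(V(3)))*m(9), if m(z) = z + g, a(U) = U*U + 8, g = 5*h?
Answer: -216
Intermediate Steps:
g = -10 (g = 5*(-2) = -10)
a(U) = 8 + U² (a(U) = U² + 8 = 8 + U²)
X(r) = 24*r (X(r) = 4*(6*r) = 24*r)
m(z) = -10 + z (m(z) = z - 10 = -10 + z)
X(a(V(3)))*m(9) = (24*(8 + (-1)²))*(-10 + 9) = (24*(8 + 1))*(-1) = (24*9)*(-1) = 216*(-1) = -216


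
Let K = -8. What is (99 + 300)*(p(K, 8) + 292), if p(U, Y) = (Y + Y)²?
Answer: 218652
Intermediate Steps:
p(U, Y) = 4*Y² (p(U, Y) = (2*Y)² = 4*Y²)
(99 + 300)*(p(K, 8) + 292) = (99 + 300)*(4*8² + 292) = 399*(4*64 + 292) = 399*(256 + 292) = 399*548 = 218652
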